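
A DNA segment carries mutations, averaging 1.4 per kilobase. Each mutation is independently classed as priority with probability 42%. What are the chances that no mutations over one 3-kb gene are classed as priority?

0.1714

Thinning: the mutations that are classed as priority themselves form a Poisson process with rate 0.42 × 1.4 = 0.588 per kilobase.
Over the interval, μ = 0.588 × 3 = 1.764 (a 3-kb gene = 3 kilobases).
P(N = 0) = e^(−1.764) · 1.764^0/0! ≈ 0.1714.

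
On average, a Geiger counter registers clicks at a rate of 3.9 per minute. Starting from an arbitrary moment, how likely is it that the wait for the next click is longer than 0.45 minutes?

The wait for the next event is exponential with rate λ = 3.9 per minute.
P(T > 0.45) = e^(−λt) = e^(−3.9 × 0.45) = e^(−1.755) ≈ 0.1729.

0.1729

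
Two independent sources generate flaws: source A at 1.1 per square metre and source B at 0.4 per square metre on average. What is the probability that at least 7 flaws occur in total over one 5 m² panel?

Independent Poisson processes superpose: combined rate λ = 1.1 + 0.4 = 1.5 per square metre.
Over the interval, μ = 1.5 × 5 = 7.5 (a 5 m² panel = 5 square metres).
P(N ≥ 7) = 1 − P(N ≤ 6) ≈ 0.6218.

0.6218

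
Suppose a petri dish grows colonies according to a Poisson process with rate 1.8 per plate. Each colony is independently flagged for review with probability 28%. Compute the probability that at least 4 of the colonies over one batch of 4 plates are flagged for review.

Thinning: the colonies that are flagged for review themselves form a Poisson process with rate 0.28 × 1.8 = 0.504 per plate.
Over the interval, μ = 0.504 × 4 = 2.016 (a batch of 4 plates = 4 plates).
P(N ≥ 4) = 1 − P(N ≤ 3) ≈ 0.1458.

0.1458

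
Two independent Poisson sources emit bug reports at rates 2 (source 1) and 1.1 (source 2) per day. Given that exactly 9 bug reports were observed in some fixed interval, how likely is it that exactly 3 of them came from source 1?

0.0450

Given the total, each event is independently from source 1 with probability p = λ_1/(λ_1+λ_2) = 2/3.1 ≈ 0.6452.
So K ~ Binomial(9, 2/3.1): P(K = 3) = C(9,3) · (2/3.1)^3 · (1.1/3.1)^6 ≈ 0.0450.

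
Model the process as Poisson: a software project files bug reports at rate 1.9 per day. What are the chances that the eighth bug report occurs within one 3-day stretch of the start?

0.2159

Over the interval, μ = 1.9 × 3 = 5.7 (a 3-day stretch = 3 days).
The eighth arrival falls in the interval iff at least 8 events occur there: P(S_8 ≤ t) = P(N ≥ 8) = 1 − P(N ≤ 7) ≈ 0.2159.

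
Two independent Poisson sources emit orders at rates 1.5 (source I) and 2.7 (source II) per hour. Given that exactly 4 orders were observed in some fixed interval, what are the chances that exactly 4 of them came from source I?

Given the total, each event is independently from source I with probability p = λ_I/(λ_I+λ_II) = 1.5/4.2 ≈ 0.3571.
So K ~ Binomial(4, 1.5/4.2): P(K = 4) = C(4,4) · (1.5/4.2)^4 · (2.7/4.2)^0 ≈ 0.0163.

0.0163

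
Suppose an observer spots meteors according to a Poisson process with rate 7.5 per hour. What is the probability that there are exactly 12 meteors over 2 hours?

0.0829

Over the interval, μ = 7.5 × 2 = 15 (2 hours).
P(N = 12) = e^(−μ) μ^12/12! = e^(−15) · 15^12/479001600 ≈ 0.0829.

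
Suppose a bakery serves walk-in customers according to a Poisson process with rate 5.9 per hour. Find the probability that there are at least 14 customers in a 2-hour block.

0.2975

Over the interval, μ = 5.9 × 2 = 11.8 (a 2-hour block = 2 hours).
P(N ≥ 14) = 1 − P(N ≤ 13) = 1 − Σ_{j=0}^{13} e^(−μ) μ^j/j! ≈ 0.2975.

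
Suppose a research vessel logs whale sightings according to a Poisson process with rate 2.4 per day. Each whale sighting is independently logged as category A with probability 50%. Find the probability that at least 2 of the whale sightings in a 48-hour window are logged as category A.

Thinning: the whale sightings that are logged as category A themselves form a Poisson process with rate 0.5 × 2.4 = 1.2 per day.
Over the interval, μ = 1.2 × 2 = 2.4 (a 48-hour window = 2 days).
P(N ≥ 2) = 1 − P(N ≤ 1) ≈ 0.6916.

0.6916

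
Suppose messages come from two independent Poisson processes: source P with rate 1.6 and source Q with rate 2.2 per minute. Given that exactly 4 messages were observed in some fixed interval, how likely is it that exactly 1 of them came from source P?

Given the total, each event is independently from source P with probability p = λ_P/(λ_P+λ_Q) = 1.6/3.8 ≈ 0.4211.
So K ~ Binomial(4, 1.6/3.8): P(K = 1) = C(4,1) · (1.6/3.8)^1 · (2.2/3.8)^3 ≈ 0.3268.

0.3268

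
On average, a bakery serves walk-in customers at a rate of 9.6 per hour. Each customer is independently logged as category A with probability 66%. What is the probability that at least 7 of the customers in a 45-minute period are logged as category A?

0.2025

Thinning: the customers that are logged as category A themselves form a Poisson process with rate 0.66 × 9.6 = 6.336 per hour.
Over the interval, μ = 6.336 × 0.75 = 4.752 (a 45-minute period = 0.75 hours).
P(N ≥ 7) = 1 − P(N ≤ 6) ≈ 0.2025.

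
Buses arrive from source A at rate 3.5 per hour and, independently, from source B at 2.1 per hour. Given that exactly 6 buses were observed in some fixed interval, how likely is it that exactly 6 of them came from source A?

0.0596

Given the total, each event is independently from source A with probability p = λ_A/(λ_A+λ_B) = 3.5/5.6 = 0.6250.
So K ~ Binomial(6, 3.5/5.6): P(K = 6) = C(6,6) · (3.5/5.6)^6 · (2.1/5.6)^0 ≈ 0.0596.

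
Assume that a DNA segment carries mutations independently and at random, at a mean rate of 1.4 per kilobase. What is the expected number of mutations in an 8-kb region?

E[N] = λt = 1.4 × 8 = 11.2 (an 8-kb region = 8 kilobases).

11.2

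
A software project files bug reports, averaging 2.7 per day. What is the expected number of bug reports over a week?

E[N] = λt = 2.7 × 7 = 18.9 (a week = 7 days).

18.9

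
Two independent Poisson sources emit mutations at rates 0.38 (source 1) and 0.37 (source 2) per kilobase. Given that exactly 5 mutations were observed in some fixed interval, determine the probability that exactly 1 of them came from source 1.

0.1501

Given the total, each event is independently from source 1 with probability p = λ_1/(λ_1+λ_2) = 0.38/0.75 ≈ 0.5067.
So K ~ Binomial(5, 0.38/0.75): P(K = 1) = C(5,1) · (0.38/0.75)^1 · (0.37/0.75)^4 ≈ 0.1501.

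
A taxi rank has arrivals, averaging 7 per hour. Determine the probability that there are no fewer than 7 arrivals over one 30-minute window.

Over the interval, μ = 7 × 0.5 = 3.5 (a 30-minute window = 0.5 hours).
P(N ≥ 7) = 1 − P(N ≤ 6) = 1 − Σ_{j=0}^{6} e^(−μ) μ^j/j! ≈ 0.0653.

0.0653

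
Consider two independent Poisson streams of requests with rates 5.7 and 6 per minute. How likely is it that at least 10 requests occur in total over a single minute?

0.7304

Independent Poisson processes superpose: combined rate λ = 5.7 + 6 = 11.7 per minute.
So μ = 11.7.
P(N ≥ 10) = 1 − P(N ≤ 9) ≈ 0.7304.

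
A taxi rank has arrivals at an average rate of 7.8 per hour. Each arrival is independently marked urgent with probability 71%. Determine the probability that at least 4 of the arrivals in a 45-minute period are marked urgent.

0.5959

Thinning: the arrivals that are marked urgent themselves form a Poisson process with rate 0.71 × 7.8 = 5.538 per hour.
Over the interval, μ = 5.538 × 0.75 = 4.1535 (a 45-minute period = 0.75 hours).
P(N ≥ 4) = 1 − P(N ≤ 3) ≈ 0.5959.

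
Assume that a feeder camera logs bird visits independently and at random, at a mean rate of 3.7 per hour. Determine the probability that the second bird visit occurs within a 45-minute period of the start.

Over the interval, μ = 3.7 × 0.75 = 2.775 (a 45-minute period = 0.75 hours).
The second arrival falls in the interval iff at least 2 events occur there: P(S_2 ≤ t) = P(N ≥ 2) = 1 − P(N ≤ 1) ≈ 0.7646.

0.7646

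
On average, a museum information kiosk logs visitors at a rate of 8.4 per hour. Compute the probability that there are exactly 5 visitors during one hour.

With mean μ = 8.4 per hour,
P(N = 5) = e^(−μ) μ^5/5! = e^(−8.4) · 8.4^5/120 ≈ 0.0784.

0.0784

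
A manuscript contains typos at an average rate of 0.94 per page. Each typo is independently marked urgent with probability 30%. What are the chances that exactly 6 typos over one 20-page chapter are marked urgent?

Thinning: the typos that are marked urgent themselves form a Poisson process with rate 0.3 × 0.94 = 0.282 per page.
Over the interval, μ = 0.282 × 20 = 5.64 (a 20-page chapter = 20 pages).
P(N = 6) = e^(−5.64) · 5.64^6/6! ≈ 0.1588.

0.1588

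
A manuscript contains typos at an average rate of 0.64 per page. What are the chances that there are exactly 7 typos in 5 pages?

0.0278

Over the interval, μ = 0.64 × 5 = 3.2 (5 pages).
P(N = 7) = e^(−μ) μ^7/7! = e^(−3.2) · 3.2^7/5040 ≈ 0.0278.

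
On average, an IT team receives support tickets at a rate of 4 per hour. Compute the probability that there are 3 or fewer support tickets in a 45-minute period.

Over the interval, μ = 4 × 0.75 = 3 (a 45-minute period = 0.75 hours).
P(N ≤ 3) = Σ_{j=0}^{3} e^(−μ) μ^j/j! ≈ 0.6472.

0.6472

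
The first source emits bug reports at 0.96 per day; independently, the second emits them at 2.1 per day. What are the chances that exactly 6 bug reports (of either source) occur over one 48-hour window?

0.1604

Independent Poisson processes superpose: combined rate λ = 0.96 + 2.1 = 3.06 per day.
Over the interval, μ = 3.06 × 2 = 6.12 (a 48-hour window = 2 days).
P(N = 6) = e^(−6.12) · 6.12^6/6! ≈ 0.1604.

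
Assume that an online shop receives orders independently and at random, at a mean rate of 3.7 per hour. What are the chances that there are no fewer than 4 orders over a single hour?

With mean μ = 3.7 per hour,
P(N ≥ 4) = 1 − P(N ≤ 3) = 1 − Σ_{j=0}^{3} e^(−μ) μ^j/j! ≈ 0.5058.

0.5058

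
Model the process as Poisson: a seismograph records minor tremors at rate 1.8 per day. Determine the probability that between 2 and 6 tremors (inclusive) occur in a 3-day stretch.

Over the interval, μ = 1.8 × 3 = 5.4 (a 3-day stretch = 3 days).
P(2 ≤ N ≤ 6) = Σ_{j=2}^{6} e^(−5.4) · 5.4^j/j! ≈ 0.6728.

0.6728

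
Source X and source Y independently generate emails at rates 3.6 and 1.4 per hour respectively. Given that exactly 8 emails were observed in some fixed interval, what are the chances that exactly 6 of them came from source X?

0.3058

Given the total, each event is independently from source X with probability p = λ_X/(λ_X+λ_Y) = 3.6/5 = 0.7200.
So K ~ Binomial(8, 3.6/5): P(K = 6) = C(8,6) · (3.6/5)^6 · (1.4/5)^2 ≈ 0.3058.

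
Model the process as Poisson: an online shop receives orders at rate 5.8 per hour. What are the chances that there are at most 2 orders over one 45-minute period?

0.1912

Over the interval, μ = 5.8 × 0.75 = 4.35 (a 45-minute period = 0.75 hours).
P(N ≤ 2) = Σ_{j=0}^{2} e^(−μ) μ^j/j! ≈ 0.1912.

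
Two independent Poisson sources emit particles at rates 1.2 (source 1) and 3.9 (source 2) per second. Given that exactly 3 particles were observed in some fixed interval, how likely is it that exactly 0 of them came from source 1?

0.4472

Given the total, each event is independently from source 1 with probability p = λ_1/(λ_1+λ_2) = 1.2/5.1 ≈ 0.2353.
So K ~ Binomial(3, 1.2/5.1): P(K = 0) = C(3,0) · (1.2/5.1)^0 · (3.9/5.1)^3 ≈ 0.4472.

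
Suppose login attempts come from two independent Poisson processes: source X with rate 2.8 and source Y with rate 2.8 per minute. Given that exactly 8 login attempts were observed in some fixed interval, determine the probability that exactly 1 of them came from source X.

Given the total, each event is independently from source X with probability p = λ_X/(λ_X+λ_Y) = 2.8/5.6 = 0.5000.
So K ~ Binomial(8, 2.8/5.6): P(K = 1) = C(8,1) · (2.8/5.6)^1 · (2.8/5.6)^7 ≈ 0.0312.

0.0312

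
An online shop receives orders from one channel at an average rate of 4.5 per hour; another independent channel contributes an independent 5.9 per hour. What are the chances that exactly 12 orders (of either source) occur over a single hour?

Independent Poisson processes superpose: combined rate λ = 4.5 + 5.9 = 10.4 per hour.
So μ = 10.4.
P(N = 12) = e^(−10.4) · 10.4^12/12! ≈ 0.1017.

0.1017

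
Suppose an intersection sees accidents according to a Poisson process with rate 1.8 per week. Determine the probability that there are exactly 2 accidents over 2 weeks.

0.1771

Over the interval, μ = 1.8 × 2 = 3.6 (2 weeks).
P(N = 2) = e^(−μ) μ^2/2! = e^(−3.6) · 3.6^2/2 ≈ 0.1771.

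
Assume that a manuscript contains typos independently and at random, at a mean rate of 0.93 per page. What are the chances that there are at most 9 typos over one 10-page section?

0.5479

Over the interval, μ = 0.93 × 10 = 9.3 (a 10-page section = 10 pages).
P(N ≤ 9) = Σ_{j=0}^{9} e^(−μ) μ^j/j! ≈ 0.5479.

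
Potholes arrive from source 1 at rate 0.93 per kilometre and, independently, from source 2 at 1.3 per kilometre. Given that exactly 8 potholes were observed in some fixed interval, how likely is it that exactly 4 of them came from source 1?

0.2445

Given the total, each event is independently from source 1 with probability p = λ_1/(λ_1+λ_2) = 0.93/2.23 ≈ 0.4170.
So K ~ Binomial(8, 0.93/2.23): P(K = 4) = C(8,4) · (0.93/2.23)^4 · (1.3/2.23)^4 ≈ 0.2445.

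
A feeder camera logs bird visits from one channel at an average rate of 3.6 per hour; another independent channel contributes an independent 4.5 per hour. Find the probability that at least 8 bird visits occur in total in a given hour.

Independent Poisson processes superpose: combined rate λ = 3.6 + 4.5 = 8.1 per hour.
So μ = 8.1.
P(N ≥ 8) = 1 − P(N ≤ 7) ≈ 0.5609.

0.5609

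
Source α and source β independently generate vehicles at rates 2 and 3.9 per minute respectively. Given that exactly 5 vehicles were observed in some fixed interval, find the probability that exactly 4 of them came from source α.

0.0436

Given the total, each event is independently from source α with probability p = λ_α/(λ_α+λ_β) = 2/5.9 ≈ 0.3390.
So K ~ Binomial(5, 2/5.9): P(K = 4) = C(5,4) · (2/5.9)^4 · (3.9/5.9)^1 ≈ 0.0436.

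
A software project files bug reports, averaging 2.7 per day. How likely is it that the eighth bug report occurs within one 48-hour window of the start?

0.1783

Over the interval, μ = 2.7 × 2 = 5.4 (a 48-hour window = 2 days).
The eighth arrival falls in the interval iff at least 8 events occur there: P(S_8 ≤ t) = P(N ≥ 8) = 1 − P(N ≤ 7) ≈ 0.1783.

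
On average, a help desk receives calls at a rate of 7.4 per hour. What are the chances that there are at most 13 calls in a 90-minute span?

0.7719

Over the interval, μ = 7.4 × 1.5 = 11.1 (a 90-minute span = 1.5 hours).
P(N ≤ 13) = Σ_{j=0}^{13} e^(−μ) μ^j/j! ≈ 0.7719.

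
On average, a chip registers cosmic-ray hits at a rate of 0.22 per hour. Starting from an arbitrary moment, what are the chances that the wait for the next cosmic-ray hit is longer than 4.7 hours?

0.3556

The wait for the next event is exponential with rate λ = 0.22 per hour.
P(T > 4.7) = e^(−λt) = e^(−0.22 × 4.7) = e^(−1.034) ≈ 0.3556.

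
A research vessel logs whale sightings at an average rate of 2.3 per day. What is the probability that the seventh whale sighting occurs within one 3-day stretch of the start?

0.5353

Over the interval, μ = 2.3 × 3 = 6.9 (a 3-day stretch = 3 days).
The seventh arrival falls in the interval iff at least 7 events occur there: P(S_7 ≤ t) = P(N ≥ 7) = 1 − P(N ≤ 6) ≈ 0.5353.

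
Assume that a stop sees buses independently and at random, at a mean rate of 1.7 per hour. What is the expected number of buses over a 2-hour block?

E[N] = λt = 1.7 × 2 = 3.4 (a 2-hour block = 2 hours).

3.4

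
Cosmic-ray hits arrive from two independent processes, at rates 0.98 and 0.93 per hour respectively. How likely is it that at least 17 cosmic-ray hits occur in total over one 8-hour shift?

0.3630

Independent Poisson processes superpose: combined rate λ = 0.98 + 0.93 = 1.91 per hour.
Over the interval, μ = 1.91 × 8 = 15.28 (an 8-hour shift = 8 hours).
P(N ≥ 17) = 1 − P(N ≤ 16) ≈ 0.3630.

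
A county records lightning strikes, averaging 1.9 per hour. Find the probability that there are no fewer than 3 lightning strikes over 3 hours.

Over the interval, μ = 1.9 × 3 = 5.7 (3 hours).
P(N ≥ 3) = 1 − P(N ≤ 2) = 1 − Σ_{j=0}^{2} e^(−μ) μ^j/j! ≈ 0.9232.

0.9232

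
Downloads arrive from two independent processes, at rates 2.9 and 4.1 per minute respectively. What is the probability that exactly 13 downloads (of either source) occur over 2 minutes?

0.1060

Independent Poisson processes superpose: combined rate λ = 2.9 + 4.1 = 7 per minute.
Over the interval, μ = 7 × 2 = 14 (2 minutes).
P(N = 13) = e^(−14) · 14^13/13! ≈ 0.1060.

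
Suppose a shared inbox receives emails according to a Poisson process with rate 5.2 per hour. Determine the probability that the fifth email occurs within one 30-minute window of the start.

Over the interval, μ = 5.2 × 0.5 = 2.6 (a 30-minute window = 0.5 hours).
The fifth arrival falls in the interval iff at least 5 events occur there: P(S_5 ≤ t) = P(N ≥ 5) = 1 − P(N ≤ 4) ≈ 0.1226.

0.1226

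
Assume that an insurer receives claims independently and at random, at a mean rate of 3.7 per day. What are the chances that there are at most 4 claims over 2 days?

Over the interval, μ = 3.7 × 2 = 7.4 (2 days).
P(N ≤ 4) = Σ_{j=0}^{4} e^(−μ) μ^j/j! ≈ 0.1395.

0.1395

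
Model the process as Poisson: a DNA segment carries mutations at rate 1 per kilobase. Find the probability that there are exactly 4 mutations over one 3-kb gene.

0.1680

Over the interval, μ = 1 × 3 = 3 (a 3-kb gene = 3 kilobases).
P(N = 4) = e^(−μ) μ^4/4! = e^(−3) · 3^4/24 ≈ 0.1680.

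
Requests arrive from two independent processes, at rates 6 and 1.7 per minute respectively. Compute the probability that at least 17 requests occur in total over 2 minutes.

Independent Poisson processes superpose: combined rate λ = 6 + 1.7 = 7.7 per minute.
Over the interval, μ = 7.7 × 2 = 15.4 (2 minutes).
P(N ≥ 17) = 1 − P(N ≤ 16) ≈ 0.3747.

0.3747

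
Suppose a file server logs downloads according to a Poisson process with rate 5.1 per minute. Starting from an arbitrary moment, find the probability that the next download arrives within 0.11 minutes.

0.4294

Inter-arrival times are exponential with rate λ = 5.1 per minute.
P(T ≤ 0.11) = 1 − e^(−λt) = 1 − e^(−5.1 × 0.11) = 1 − e^(−0.561) ≈ 0.4294.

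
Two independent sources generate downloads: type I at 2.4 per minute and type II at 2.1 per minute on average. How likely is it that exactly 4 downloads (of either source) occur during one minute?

Independent Poisson processes superpose: combined rate λ = 2.4 + 2.1 = 4.5 per minute.
So μ = 4.5.
P(N = 4) = e^(−4.5) · 4.5^4/4! ≈ 0.1898.

0.1898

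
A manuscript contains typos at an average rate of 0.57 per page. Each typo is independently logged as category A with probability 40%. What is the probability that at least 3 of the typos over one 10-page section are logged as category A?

Thinning: the typos that are logged as category A themselves form a Poisson process with rate 0.4 × 0.57 = 0.228 per page.
Over the interval, μ = 0.228 × 10 = 2.28 (a 10-page section = 10 pages).
P(N ≥ 3) = 1 − P(N ≤ 2) ≈ 0.3987.

0.3987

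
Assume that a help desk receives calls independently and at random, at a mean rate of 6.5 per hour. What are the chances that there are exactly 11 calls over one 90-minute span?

Over the interval, μ = 6.5 × 1.5 = 9.75 (a 90-minute span = 1.5 hours).
P(N = 11) = e^(−μ) μ^11/11! = e^(−9.75) · 9.75^11/39916800 ≈ 0.1105.

0.1105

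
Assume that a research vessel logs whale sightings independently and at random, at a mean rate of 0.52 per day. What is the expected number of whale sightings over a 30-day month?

E[N] = λt = 0.52 × 30 = 15.6 (a 30-day month = 30 days).

15.6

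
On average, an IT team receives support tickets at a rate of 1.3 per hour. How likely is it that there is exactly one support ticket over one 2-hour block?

0.1931

Over the interval, μ = 1.3 × 2 = 2.6 (a 2-hour block = 2 hours).
P(N = 1) = e^(−μ) μ^1/1! = e^(−2.6) · 2.6^1/1 ≈ 0.1931.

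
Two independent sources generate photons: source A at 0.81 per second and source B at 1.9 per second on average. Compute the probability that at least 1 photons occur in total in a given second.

Independent Poisson processes superpose: combined rate λ = 0.81 + 1.9 = 2.71 per second.
So μ = 2.71.
P(N ≥ 1) = 1 − P(N ≤ 0) ≈ 0.9335.

0.9335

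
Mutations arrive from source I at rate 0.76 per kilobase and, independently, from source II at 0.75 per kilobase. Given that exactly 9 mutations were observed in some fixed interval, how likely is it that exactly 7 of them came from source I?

0.0727

Given the total, each event is independently from source I with probability p = λ_I/(λ_I+λ_II) = 0.76/1.51 ≈ 0.5033.
So K ~ Binomial(9, 0.76/1.51): P(K = 7) = C(9,7) · (0.76/1.51)^7 · (0.75/1.51)^2 ≈ 0.0727.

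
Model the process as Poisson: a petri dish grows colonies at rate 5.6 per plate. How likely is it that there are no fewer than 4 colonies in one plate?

0.8094

With mean μ = 5.6 per plate,
P(N ≥ 4) = 1 − P(N ≤ 3) = 1 − Σ_{j=0}^{3} e^(−μ) μ^j/j! ≈ 0.8094.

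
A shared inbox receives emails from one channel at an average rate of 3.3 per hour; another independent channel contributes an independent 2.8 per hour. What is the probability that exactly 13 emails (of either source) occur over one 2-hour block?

Independent Poisson processes superpose: combined rate λ = 3.3 + 2.8 = 6.1 per hour.
Over the interval, μ = 6.1 × 2 = 12.2 (a 2-hour block = 2 hours).
P(N = 13) = e^(−12.2) · 12.2^13/13! ≈ 0.1072.

0.1072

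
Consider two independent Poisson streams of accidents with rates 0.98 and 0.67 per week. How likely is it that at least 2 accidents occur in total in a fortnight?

0.8414

Independent Poisson processes superpose: combined rate λ = 0.98 + 0.67 = 1.65 per week.
Over the interval, μ = 1.65 × 2 = 3.3 (a fortnight = 2 weeks).
P(N ≥ 2) = 1 − P(N ≤ 1) ≈ 0.8414.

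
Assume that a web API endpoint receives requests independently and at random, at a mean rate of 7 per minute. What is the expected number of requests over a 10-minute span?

70

E[N] = λt = 7 × 10 = 70 (a 10-minute span = 10 minutes).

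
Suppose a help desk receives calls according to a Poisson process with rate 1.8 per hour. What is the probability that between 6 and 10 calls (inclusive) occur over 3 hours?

Over the interval, μ = 1.8 × 3 = 5.4 (3 hours).
P(6 ≤ N ≤ 10) = Σ_{j=6}^{10} e^(−5.4) · 5.4^j/j! ≈ 0.4314.

0.4314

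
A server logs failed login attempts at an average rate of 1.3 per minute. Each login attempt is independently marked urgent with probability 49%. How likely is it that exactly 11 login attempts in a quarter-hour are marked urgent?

Thinning: the login attempts that are marked urgent themselves form a Poisson process with rate 0.49 × 1.3 = 0.637 per minute.
Over the interval, μ = 0.637 × 15 = 9.555 (a quarter-hour = 15 minutes).
P(N = 11) = e^(−9.555) · 9.555^11/11! ≈ 0.1076.

0.1076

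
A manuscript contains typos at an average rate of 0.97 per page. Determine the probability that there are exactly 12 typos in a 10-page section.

0.0888

Over the interval, μ = 0.97 × 10 = 9.7 (a 10-page section = 10 pages).
P(N = 12) = e^(−μ) μ^12/12! = e^(−9.7) · 9.7^12/479001600 ≈ 0.0888.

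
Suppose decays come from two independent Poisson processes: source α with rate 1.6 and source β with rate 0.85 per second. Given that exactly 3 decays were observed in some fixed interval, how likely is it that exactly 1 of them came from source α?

Given the total, each event is independently from source α with probability p = λ_α/(λ_α+λ_β) = 1.6/2.45 ≈ 0.6531.
So K ~ Binomial(3, 1.6/2.45): P(K = 1) = C(3,1) · (1.6/2.45)^1 · (0.85/2.45)^2 ≈ 0.2358.

0.2358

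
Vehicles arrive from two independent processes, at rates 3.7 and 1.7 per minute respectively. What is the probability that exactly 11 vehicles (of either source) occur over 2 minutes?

Independent Poisson processes superpose: combined rate λ = 3.7 + 1.7 = 5.4 per minute.
Over the interval, μ = 5.4 × 2 = 10.8 (2 minutes).
P(N = 11) = e^(−10.8) · 10.8^11/11! ≈ 0.1192.

0.1192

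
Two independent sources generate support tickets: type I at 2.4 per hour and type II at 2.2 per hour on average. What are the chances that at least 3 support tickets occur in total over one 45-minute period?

Independent Poisson processes superpose: combined rate λ = 2.4 + 2.2 = 4.6 per hour.
Over the interval, μ = 4.6 × 0.75 = 3.45 (a 45-minute period = 0.75 hours).
P(N ≥ 3) = 1 − P(N ≤ 2) ≈ 0.6698.

0.6698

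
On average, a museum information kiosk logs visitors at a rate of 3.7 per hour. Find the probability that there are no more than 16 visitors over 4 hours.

Over the interval, μ = 3.7 × 4 = 14.8 (4 hours).
P(N ≤ 16) = Σ_{j=0}^{16} e^(−μ) μ^j/j! ≈ 0.6832.

0.6832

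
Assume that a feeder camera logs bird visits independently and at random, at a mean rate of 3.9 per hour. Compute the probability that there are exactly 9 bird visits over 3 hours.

0.0939

Over the interval, μ = 3.9 × 3 = 11.7 (3 hours).
P(N = 9) = e^(−μ) μ^9/9! = e^(−11.7) · 11.7^9/362880 ≈ 0.0939.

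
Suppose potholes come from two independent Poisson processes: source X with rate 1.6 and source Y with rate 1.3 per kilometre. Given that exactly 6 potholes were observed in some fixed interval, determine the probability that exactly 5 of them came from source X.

Given the total, each event is independently from source X with probability p = λ_X/(λ_X+λ_Y) = 1.6/2.9 ≈ 0.5517.
So K ~ Binomial(6, 1.6/2.9): P(K = 5) = C(6,5) · (1.6/2.9)^5 · (1.3/2.9)^1 ≈ 0.1375.

0.1375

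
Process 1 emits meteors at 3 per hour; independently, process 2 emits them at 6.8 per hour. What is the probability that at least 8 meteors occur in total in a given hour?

0.7612

Independent Poisson processes superpose: combined rate λ = 3 + 6.8 = 9.8 per hour.
So μ = 9.8.
P(N ≥ 8) = 1 − P(N ≤ 7) ≈ 0.7612.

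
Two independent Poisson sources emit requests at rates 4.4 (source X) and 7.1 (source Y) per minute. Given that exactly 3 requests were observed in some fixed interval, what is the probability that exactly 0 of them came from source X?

Given the total, each event is independently from source X with probability p = λ_X/(λ_X+λ_Y) = 4.4/11.5 ≈ 0.3826.
So K ~ Binomial(3, 4.4/11.5): P(K = 0) = C(3,0) · (4.4/11.5)^0 · (7.1/11.5)^3 ≈ 0.2353.

0.2353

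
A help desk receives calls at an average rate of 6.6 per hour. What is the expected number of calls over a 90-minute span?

E[N] = λt = 6.6 × 1.5 = 9.9 (a 90-minute span = 1.5 hours).

9.9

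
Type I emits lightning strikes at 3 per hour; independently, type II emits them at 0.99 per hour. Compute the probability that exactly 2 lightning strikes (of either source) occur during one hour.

Independent Poisson processes superpose: combined rate λ = 3 + 0.99 = 3.99 per hour.
So μ = 3.99.
P(N = 2) = e^(−3.99) · 3.99^2/2! ≈ 0.1473.

0.1473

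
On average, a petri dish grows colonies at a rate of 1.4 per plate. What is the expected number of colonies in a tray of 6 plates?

8.4

E[N] = λt = 1.4 × 6 = 8.4 (a tray of 6 plates = 6 plates).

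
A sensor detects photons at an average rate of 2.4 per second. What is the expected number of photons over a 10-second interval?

E[N] = λt = 2.4 × 10 = 24 (a 10-second interval = 10 seconds).

24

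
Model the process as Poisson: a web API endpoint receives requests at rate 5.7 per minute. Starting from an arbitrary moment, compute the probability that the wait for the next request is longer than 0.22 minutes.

The wait for the next event is exponential with rate λ = 5.7 per minute.
P(T > 0.22) = e^(−λt) = e^(−5.7 × 0.22) = e^(−1.254) ≈ 0.2854.

0.2854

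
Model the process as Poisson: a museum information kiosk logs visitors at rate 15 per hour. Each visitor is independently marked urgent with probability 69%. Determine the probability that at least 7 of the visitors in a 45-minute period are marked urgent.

Thinning: the visitors that are marked urgent themselves form a Poisson process with rate 0.69 × 15 = 10.35 per hour.
Over the interval, μ = 10.35 × 0.75 = 7.7625 (a 45-minute period = 0.75 hours).
P(N ≥ 7) = 1 − P(N ≤ 6) ≈ 0.6568.

0.6568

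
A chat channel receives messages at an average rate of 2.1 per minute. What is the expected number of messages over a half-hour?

63

E[N] = λt = 2.1 × 30 = 63 (a half-hour = 30 minutes).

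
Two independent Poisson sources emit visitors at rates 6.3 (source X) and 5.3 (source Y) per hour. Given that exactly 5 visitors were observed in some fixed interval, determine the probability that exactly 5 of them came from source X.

Given the total, each event is independently from source X with probability p = λ_X/(λ_X+λ_Y) = 6.3/11.6 ≈ 0.5431.
So K ~ Binomial(5, 6.3/11.6): P(K = 5) = C(5,5) · (6.3/11.6)^5 · (5.3/11.6)^0 ≈ 0.0473.

0.0473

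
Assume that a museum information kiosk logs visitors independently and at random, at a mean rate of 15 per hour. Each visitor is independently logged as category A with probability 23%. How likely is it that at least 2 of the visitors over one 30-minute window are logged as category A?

0.5145

Thinning: the visitors that are logged as category A themselves form a Poisson process with rate 0.23 × 15 = 3.45 per hour.
Over the interval, μ = 3.45 × 0.5 = 1.725 (a 30-minute window = 0.5 hours).
P(N ≥ 2) = 1 − P(N ≤ 1) ≈ 0.5145.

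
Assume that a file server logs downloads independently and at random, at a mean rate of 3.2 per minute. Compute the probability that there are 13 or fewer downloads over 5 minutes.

Over the interval, μ = 3.2 × 5 = 16 (5 minutes).
P(N ≤ 13) = Σ_{j=0}^{13} e^(−μ) μ^j/j! ≈ 0.2745.

0.2745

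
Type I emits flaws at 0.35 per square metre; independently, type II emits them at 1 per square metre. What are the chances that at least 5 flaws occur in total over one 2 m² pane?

0.1371

Independent Poisson processes superpose: combined rate λ = 0.35 + 1 = 1.35 per square metre.
Over the interval, μ = 1.35 × 2 = 2.7 (a 2 m² pane = 2 square metres).
P(N ≥ 5) = 1 − P(N ≤ 4) ≈ 0.1371.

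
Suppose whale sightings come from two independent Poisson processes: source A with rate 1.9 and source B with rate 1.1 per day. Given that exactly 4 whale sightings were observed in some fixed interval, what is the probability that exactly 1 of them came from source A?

Given the total, each event is independently from source A with probability p = λ_A/(λ_A+λ_B) = 1.9/3 ≈ 0.6333.
So K ~ Binomial(4, 1.9/3): P(K = 1) = C(4,1) · (1.9/3)^1 · (1.1/3)^3 ≈ 0.1249.

0.1249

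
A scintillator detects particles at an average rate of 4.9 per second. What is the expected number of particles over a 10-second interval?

49

E[N] = λt = 4.9 × 10 = 49 (a 10-second interval = 10 seconds).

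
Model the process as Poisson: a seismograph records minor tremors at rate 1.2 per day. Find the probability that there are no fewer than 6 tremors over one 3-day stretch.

Over the interval, μ = 1.2 × 3 = 3.6 (a 3-day stretch = 3 days).
P(N ≥ 6) = 1 − P(N ≤ 5) = 1 − Σ_{j=0}^{5} e^(−μ) μ^j/j! ≈ 0.1559.

0.1559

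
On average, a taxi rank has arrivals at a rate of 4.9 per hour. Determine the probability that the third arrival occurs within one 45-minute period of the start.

0.7103

Over the interval, μ = 4.9 × 0.75 = 3.675 (a 45-minute period = 0.75 hours).
The third arrival falls in the interval iff at least 3 events occur there: P(S_3 ≤ t) = P(N ≥ 3) = 1 − P(N ≤ 2) ≈ 0.7103.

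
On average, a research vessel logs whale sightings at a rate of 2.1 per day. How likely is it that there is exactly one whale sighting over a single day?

0.2572

With mean μ = 2.1 per day,
P(N = 1) = e^(−μ) μ^1/1! = e^(−2.1) · 2.1^1/1 ≈ 0.2572.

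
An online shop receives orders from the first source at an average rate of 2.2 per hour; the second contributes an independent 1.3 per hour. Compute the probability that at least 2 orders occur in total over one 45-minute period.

0.7374

Independent Poisson processes superpose: combined rate λ = 2.2 + 1.3 = 3.5 per hour.
Over the interval, μ = 3.5 × 0.75 = 2.625 (a 45-minute period = 0.75 hours).
P(N ≥ 2) = 1 − P(N ≤ 1) ≈ 0.7374.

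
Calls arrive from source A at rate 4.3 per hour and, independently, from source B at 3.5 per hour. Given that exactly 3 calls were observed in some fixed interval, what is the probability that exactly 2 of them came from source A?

0.4091

Given the total, each event is independently from source A with probability p = λ_A/(λ_A+λ_B) = 4.3/7.8 ≈ 0.5513.
So K ~ Binomial(3, 4.3/7.8): P(K = 2) = C(3,2) · (4.3/7.8)^2 · (3.5/7.8)^1 ≈ 0.4091.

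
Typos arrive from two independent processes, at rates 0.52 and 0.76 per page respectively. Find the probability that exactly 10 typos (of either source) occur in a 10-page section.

Independent Poisson processes superpose: combined rate λ = 0.52 + 0.76 = 1.28 per page.
Over the interval, μ = 1.28 × 10 = 12.8 (a 10-page section = 10 pages).
P(N = 10) = e^(−12.8) · 12.8^10/10! ≈ 0.0898.

0.0898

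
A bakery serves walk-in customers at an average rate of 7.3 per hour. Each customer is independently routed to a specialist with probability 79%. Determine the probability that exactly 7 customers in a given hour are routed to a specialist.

Thinning: the customers that are routed to a specialist themselves form a Poisson process with rate 0.79 × 7.3 = 5.767 per hour.
So μ = 5.767.
P(N = 7) = e^(−5.767) · 5.767^7/7! ≈ 0.1317.

0.1317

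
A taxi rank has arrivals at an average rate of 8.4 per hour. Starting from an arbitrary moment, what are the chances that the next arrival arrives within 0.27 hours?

Inter-arrival times are exponential with rate λ = 8.4 per hour.
P(T ≤ 0.27) = 1 − e^(−λt) = 1 − e^(−8.4 × 0.27) = 1 − e^(−2.268) ≈ 0.8965.

0.8965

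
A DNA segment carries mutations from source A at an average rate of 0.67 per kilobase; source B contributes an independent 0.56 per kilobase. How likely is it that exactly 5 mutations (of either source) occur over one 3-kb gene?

0.1424

Independent Poisson processes superpose: combined rate λ = 0.67 + 0.56 = 1.23 per kilobase.
Over the interval, μ = 1.23 × 3 = 3.69 (a 3-kb gene = 3 kilobases).
P(N = 5) = e^(−3.69) · 3.69^5/5! ≈ 0.1424.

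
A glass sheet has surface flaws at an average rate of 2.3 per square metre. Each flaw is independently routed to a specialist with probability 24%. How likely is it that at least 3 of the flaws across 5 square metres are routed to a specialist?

0.5210

Thinning: the flaws that are routed to a specialist themselves form a Poisson process with rate 0.24 × 2.3 = 0.552 per square metre.
Over the interval, μ = 0.552 × 5 = 2.76 (5 square metres).
P(N ≥ 3) = 1 − P(N ≤ 2) ≈ 0.5210.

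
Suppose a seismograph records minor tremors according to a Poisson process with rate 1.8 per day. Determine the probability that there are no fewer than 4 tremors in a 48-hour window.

0.4848

Over the interval, μ = 1.8 × 2 = 3.6 (a 48-hour window = 2 days).
P(N ≥ 4) = 1 − P(N ≤ 3) = 1 − Σ_{j=0}^{3} e^(−μ) μ^j/j! ≈ 0.4848.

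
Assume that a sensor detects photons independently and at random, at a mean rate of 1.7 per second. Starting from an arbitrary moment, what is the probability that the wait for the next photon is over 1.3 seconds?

The wait for the next event is exponential with rate λ = 1.7 per second.
P(T > 1.3) = e^(−λt) = e^(−1.7 × 1.3) = e^(−2.21) ≈ 0.1097.

0.1097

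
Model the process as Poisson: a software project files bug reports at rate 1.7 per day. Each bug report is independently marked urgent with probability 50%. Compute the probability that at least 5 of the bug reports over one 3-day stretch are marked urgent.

0.1156

Thinning: the bug reports that are marked urgent themselves form a Poisson process with rate 0.5 × 1.7 = 0.85 per day.
Over the interval, μ = 0.85 × 3 = 2.55 (a 3-day stretch = 3 days).
P(N ≥ 5) = 1 − P(N ≤ 4) ≈ 0.1156.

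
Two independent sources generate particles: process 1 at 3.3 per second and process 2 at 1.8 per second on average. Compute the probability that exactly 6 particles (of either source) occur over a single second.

0.1490

Independent Poisson processes superpose: combined rate λ = 3.3 + 1.8 = 5.1 per second.
So μ = 5.1.
P(N = 6) = e^(−5.1) · 5.1^6/6! ≈ 0.1490.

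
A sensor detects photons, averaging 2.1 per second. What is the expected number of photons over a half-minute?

63

E[N] = λt = 2.1 × 30 = 63 (a half-minute = 30 seconds).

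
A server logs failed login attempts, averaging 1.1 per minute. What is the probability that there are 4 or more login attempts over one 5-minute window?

Over the interval, μ = 1.1 × 5 = 5.5 (a 5-minute window = 5 minutes).
P(N ≥ 4) = 1 − P(N ≤ 3) = 1 − Σ_{j=0}^{3} e^(−μ) μ^j/j! ≈ 0.7983.

0.7983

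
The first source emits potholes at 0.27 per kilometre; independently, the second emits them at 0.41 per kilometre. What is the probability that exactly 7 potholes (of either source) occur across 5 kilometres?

0.0348

Independent Poisson processes superpose: combined rate λ = 0.27 + 0.41 = 0.68 per kilometre.
Over the interval, μ = 0.68 × 5 = 3.4 (5 kilometres).
P(N = 7) = e^(−3.4) · 3.4^7/7! ≈ 0.0348.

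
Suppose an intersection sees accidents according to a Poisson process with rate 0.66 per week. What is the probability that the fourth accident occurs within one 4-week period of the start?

0.2727

Over the interval, μ = 0.66 × 4 = 2.64 (a 4-week period = 4 weeks).
The fourth arrival falls in the interval iff at least 4 events occur there: P(S_4 ≤ t) = P(N ≥ 4) = 1 − P(N ≤ 3) ≈ 0.2727.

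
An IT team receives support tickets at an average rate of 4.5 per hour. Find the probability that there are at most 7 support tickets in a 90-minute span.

Over the interval, μ = 4.5 × 1.5 = 6.75 (a 90-minute span = 1.5 hours).
P(N ≤ 7) = Σ_{j=0}^{7} e^(−μ) μ^j/j! ≈ 0.6359.

0.6359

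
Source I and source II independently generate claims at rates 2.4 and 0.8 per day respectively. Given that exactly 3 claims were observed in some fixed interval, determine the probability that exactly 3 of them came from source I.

Given the total, each event is independently from source I with probability p = λ_I/(λ_I+λ_II) = 2.4/3.2 = 0.7500.
So K ~ Binomial(3, 2.4/3.2): P(K = 3) = C(3,3) · (2.4/3.2)^3 · (0.8/3.2)^0 ≈ 0.4219.

0.4219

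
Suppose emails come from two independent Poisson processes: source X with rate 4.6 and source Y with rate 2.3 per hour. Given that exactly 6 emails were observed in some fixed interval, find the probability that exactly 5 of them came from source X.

0.2634

Given the total, each event is independently from source X with probability p = λ_X/(λ_X+λ_Y) = 4.6/6.9 ≈ 0.6667.
So K ~ Binomial(6, 4.6/6.9): P(K = 5) = C(6,5) · (4.6/6.9)^5 · (2.3/6.9)^1 ≈ 0.2634.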